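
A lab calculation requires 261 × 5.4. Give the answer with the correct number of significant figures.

261 × 5.4 = 1409.4
Multiplication/division keeps the fewest significant figures: 261 → 3 s.f., 5.4 → 2 s.f.; limit is 2.
Rounded to 2 significant figures: 1.4 × 10^3.

1.4 × 10^3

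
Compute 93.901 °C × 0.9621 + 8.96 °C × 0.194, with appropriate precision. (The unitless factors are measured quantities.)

92.08 °C

93.901 × 0.9621 = 90.3421521 → 90.34 °C (4 s.f., last digit at the 10^-2 place).
8.96 × 0.194 = 1.73824 → 1.74 °C (3 s.f., last digit at the 10^-2 place).
Sum: 92.0803921 °C; keep the coarser place, 10^-2.
Result: 92.08 °C.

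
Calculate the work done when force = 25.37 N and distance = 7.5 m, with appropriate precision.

work done = 25.37 N × 7.5 m = 190.275 J.
25.37 has 4 significant figures; 7.5 has 2.
Division/multiplication keeps the fewest: 2 significant figures.
Rounded: 1.9 × 10² J.

1.9 × 10² J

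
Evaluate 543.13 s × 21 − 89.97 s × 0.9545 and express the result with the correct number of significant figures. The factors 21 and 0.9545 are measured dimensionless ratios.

1.1 × 10⁴ s

543.13 × 21 = 11405.73 → 1.1 × 10⁴ s (2 s.f., last digit at the 10^3 place).
89.97 × 0.9545 = 85.876365 → 85.88 s (4 s.f., last digit at the 10^-2 place).
Difference: 11319.853635 s; keep the coarser place, 10^3.
Result: 1.1 × 10⁴ s.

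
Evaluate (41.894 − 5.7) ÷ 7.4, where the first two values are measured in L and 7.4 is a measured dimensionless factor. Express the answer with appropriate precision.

41.894 L − 5.7 L = 36.194 L; the difference is limited to 1 decimal place (3 s.f.).
Carrying full precision, 36.194 ÷ 7.4 = 4.89108108108… L; 7.4 has 2 s.f., so the result keeps min(3, 2) = 2 s.f.
Rounded to 2 significant figures: 4.9 L.

4.9 L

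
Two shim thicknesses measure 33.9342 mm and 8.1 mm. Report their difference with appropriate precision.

25.8 mm

33.9342 mm − 8.1 mm = 25.8342 mm.
Addition/subtraction keeps the fewest decimal places: 33.9342 → 4 decimal places, 8.1 → 1 decimal place; limit is 1.
Rounded to 1 decimal place: 25.8 mm.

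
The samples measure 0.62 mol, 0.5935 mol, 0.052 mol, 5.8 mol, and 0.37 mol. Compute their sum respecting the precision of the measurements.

7.4 mol

0.62 mol + 0.5935 mol + 0.052 mol + 5.8 mol + 0.37 mol = 7.4355 mol.
Addition/subtraction keeps the fewest decimal places: 0.62 → 2 decimal places, 0.5935 → 4 decimal places, 0.052 → 3 decimal places, 5.8 → 1 decimal place, 0.37 → 2 decimal places; limit is 1.
Rounded to 1 decimal place: 7.4 mol.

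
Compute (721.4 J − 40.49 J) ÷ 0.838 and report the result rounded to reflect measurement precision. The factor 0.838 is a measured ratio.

813 J

721.4 J − 40.49 J = 680.91 J; the difference is limited to 1 decimal place (4 s.f.).
Carrying full precision, 680.91 ÷ 0.838 = 812.54176611… J; 0.838 has 3 s.f., so the result keeps min(4, 3) = 3 s.f.
Rounded to 3 significant figures: 813 J.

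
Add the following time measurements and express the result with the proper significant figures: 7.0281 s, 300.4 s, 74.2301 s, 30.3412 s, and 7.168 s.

7.0281 s + 300.4 s + 74.2301 s + 30.3412 s + 7.168 s = 419.1674 s.
Addition/subtraction keeps the fewest decimal places: 7.0281 → 4 decimal places, 300.4 → 1 decimal place, 74.2301 → 4 decimal places, 30.3412 → 4 decimal places, 7.168 → 3 decimal places; limit is 1.
Rounded to 1 decimal place: 419.2 s.

419.2 s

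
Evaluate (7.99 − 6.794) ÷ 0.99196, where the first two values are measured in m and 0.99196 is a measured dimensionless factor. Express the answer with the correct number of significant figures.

7.99 m − 6.794 m = 1.196 m; the difference is limited to 2 decimal places (3 s.f.).
Carrying full precision, 1.196 ÷ 0.99196 = 1.20569377797… m; 0.99196 has 5 s.f., so the result keeps min(3, 5) = 3 s.f.
Rounded to 3 significant figures: 1.21 m.

1.21 m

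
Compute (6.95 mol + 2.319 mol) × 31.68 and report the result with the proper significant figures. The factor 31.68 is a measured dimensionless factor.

294 mol

6.95 mol + 2.319 mol = 9.269 mol; the sum is limited to 2 decimal places (3 s.f.).
Carrying full precision, 9.269 × 31.68 = 293.64192 mol; 31.68 has 4 s.f., so the result keeps min(3, 4) = 3 s.f.
Rounded to 3 significant figures: 294 mol.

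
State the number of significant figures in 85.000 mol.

5

85.000: trailing zeros after a decimal point are significant.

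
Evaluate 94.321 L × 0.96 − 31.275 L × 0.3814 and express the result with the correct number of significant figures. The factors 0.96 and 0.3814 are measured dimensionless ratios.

94.321 × 0.96 = 90.54816 → 91 L (2 s.f., last digit at the 10^0 place).
31.275 × 0.3814 = 11.928285 → 11.93 L (4 s.f., last digit at the 10^-2 place).
Difference: 78.619875 L; keep the coarser place, 10^0.
Result: 79 L.

79 L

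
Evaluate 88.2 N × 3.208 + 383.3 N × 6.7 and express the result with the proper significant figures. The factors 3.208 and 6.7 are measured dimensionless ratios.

2.9 × 10³ N

88.2 × 3.208 = 282.9456 → 283 N (3 s.f., last digit at the 10^0 place).
383.3 × 6.7 = 2568.11 → 2.6 × 10³ N (2 s.f., last digit at the 10^2 place).
Sum: 2851.0556 N; keep the coarser place, 10^2.
Result: 2.9 × 10³ N.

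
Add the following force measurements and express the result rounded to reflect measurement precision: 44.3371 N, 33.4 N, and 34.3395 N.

112.1 N

44.3371 N + 33.4 N + 34.3395 N = 112.0766 N.
Addition/subtraction keeps the fewest decimal places: 44.3371 → 4 decimal places, 33.4 → 1 decimal place, 34.3395 → 4 decimal places; limit is 1.
Rounded to 1 decimal place: 112.1 N.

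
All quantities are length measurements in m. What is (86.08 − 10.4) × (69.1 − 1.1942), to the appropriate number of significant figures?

5.14 × 10³ m²

86.08 − 10.4 = 75.68, limited to 1 d.p. → 3 s.f.; 69.1 − 1.1942 = 67.9058, limited to 1 d.p. → 3 s.f.
Carrying full precision, 75.68 × 67.9058 = 5139.110944; keep min(3, 3) = 3 s.f.
Rounded to 3 significant figures: 5.14 × 10³ m².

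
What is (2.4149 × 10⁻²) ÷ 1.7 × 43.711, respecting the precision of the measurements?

(2.4149 × 10⁻²) ÷ 1.7 × 43.711 = 0.620927611176…
Multiplication/division keeps the fewest significant figures: 2.4149 × 10⁻² → 5 s.f., 1.7 → 2 s.f., 43.711 → 5 s.f.; limit is 2.
Rounded to 2 significant figures: 0.62.

0.62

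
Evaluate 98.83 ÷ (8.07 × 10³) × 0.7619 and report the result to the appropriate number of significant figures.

0.00933

98.83 ÷ (8.07 × 10³) × 0.7619 = 0.00933067868649…
Multiplication/division keeps the fewest significant figures: 98.83 → 4 s.f., 8.07 × 10³ → 3 s.f., 0.7619 → 4 s.f.; limit is 3.
Rounded to 3 significant figures: 0.00933.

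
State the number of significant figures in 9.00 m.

9.00: trailing zeros after a decimal point are significant.

3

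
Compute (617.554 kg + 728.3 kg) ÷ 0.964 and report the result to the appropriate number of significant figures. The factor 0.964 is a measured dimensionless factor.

617.554 kg + 728.3 kg = 1345.854 kg; the sum is limited to 1 decimal place (5 s.f.).
Carrying full precision, 1345.854 ÷ 0.964 = 1396.11410788… kg; 0.964 has 3 s.f., so the result keeps min(5, 3) = 3 s.f.
Rounded to 3 significant figures: 1.40 × 10^3 kg.

1.40 × 10^3 kg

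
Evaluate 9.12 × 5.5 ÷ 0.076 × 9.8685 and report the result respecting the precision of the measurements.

6.5 × 10^3

9.12 × 5.5 ÷ 0.076 × 9.8685 = 6513.21
Multiplication/division keeps the fewest significant figures: 9.12 → 3 s.f., 5.5 → 2 s.f., 0.076 → 2 s.f., 9.8685 → 5 s.f.; limit is 2.
Rounded to 2 significant figures: 6.5 × 10^3.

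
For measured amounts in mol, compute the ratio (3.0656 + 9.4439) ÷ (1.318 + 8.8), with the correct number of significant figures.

1.24

3.0656 + 9.4439 = 12.5095, limited to 4 d.p. → 6 s.f.; 1.318 + 8.8 = 10.118, limited to 1 d.p. → 3 s.f.
Carrying full precision, 12.5095 ÷ 10.118 = 1.2363609409…; keep min(6, 3) = 3 s.f.
Rounded to 3 significant figures: 1.24.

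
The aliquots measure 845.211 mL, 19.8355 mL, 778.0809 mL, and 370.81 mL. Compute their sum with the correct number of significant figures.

2013.94 mL

845.211 mL + 19.8355 mL + 778.0809 mL + 370.81 mL = 2013.9374 mL.
Addition/subtraction keeps the fewest decimal places: 845.211 → 3 decimal places, 19.8355 → 4 decimal places, 778.0809 → 4 decimal places, 370.81 → 2 decimal places; limit is 2.
Rounded to 2 decimal places: 2013.94 mL.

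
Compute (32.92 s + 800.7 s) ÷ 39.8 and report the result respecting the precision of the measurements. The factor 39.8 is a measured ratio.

32.92 s + 800.7 s = 833.62 s; the sum is limited to 1 decimal place (4 s.f.).
Carrying full precision, 833.62 ÷ 39.8 = 20.9452261307… s; 39.8 has 3 s.f., so the result keeps min(4, 3) = 3 s.f.
Rounded to 3 significant figures: 20.9 s.

20.9 s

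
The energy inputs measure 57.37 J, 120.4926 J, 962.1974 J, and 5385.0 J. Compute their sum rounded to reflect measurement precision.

57.37 J + 120.4926 J + 962.1974 J + 5385.0 J = 6525.0600 J.
Addition/subtraction keeps the fewest decimal places: 57.37 → 2 decimal places, 120.4926 → 4 decimal places, 962.1974 → 4 decimal places, 5385.0 → 1 decimal place; limit is 1.
Rounded to 1 decimal place: 6.5251 × 10^3 J.

6.5251 × 10^3 J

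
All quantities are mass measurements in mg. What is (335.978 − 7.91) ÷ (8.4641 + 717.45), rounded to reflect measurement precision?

335.978 − 7.91 = 328.068, limited to 2 d.p. → 5 s.f.; 8.4641 + 717.45 = 725.9141, limited to 2 d.p. → 5 s.f.
Carrying full precision, 328.068 ÷ 725.9141 = 0.451937770598…; keep min(5, 5) = 5 s.f.
Rounded to 5 significant figures: 0.45194.

0.45194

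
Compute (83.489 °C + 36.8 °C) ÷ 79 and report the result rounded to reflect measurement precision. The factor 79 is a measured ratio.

1.5 °C

83.489 °C + 36.8 °C = 120.289 °C; the sum is limited to 1 decimal place (4 s.f.).
Carrying full precision, 120.289 ÷ 79 = 1.52264556962… °C; 79 has 2 s.f., so the result keeps min(4, 2) = 2 s.f.
Rounded to 2 significant figures: 1.5 °C.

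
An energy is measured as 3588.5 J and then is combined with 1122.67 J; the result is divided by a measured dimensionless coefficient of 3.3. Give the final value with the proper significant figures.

1.4 × 10³ J

3588.5 J + 1122.67 J = 4711.17 J; the sum is limited to 1 decimal place (5 s.f.).
Carrying full precision, 4711.17 ÷ 3.3 = 1427.62727273… J; 3.3 has 2 s.f., so the result keeps min(5, 2) = 2 s.f.
Rounded to 2 significant figures: 1.4 × 10³ J.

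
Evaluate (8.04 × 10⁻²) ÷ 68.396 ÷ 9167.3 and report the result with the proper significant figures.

(8.04 × 10⁻²) ÷ 68.396 ÷ 9167.3 = 1.28228304911 × 10^-7…
Multiplication/division keeps the fewest significant figures: 8.04 × 10⁻² → 3 s.f., 68.396 → 5 s.f., 9167.3 → 5 s.f.; limit is 3.
Rounded to 3 significant figures: 1.28 × 10⁻⁷.

1.28 × 10⁻⁷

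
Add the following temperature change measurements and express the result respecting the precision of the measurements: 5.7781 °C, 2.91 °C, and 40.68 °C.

49.37 °C

5.7781 °C + 2.91 °C + 40.68 °C = 49.3681 °C.
Addition/subtraction keeps the fewest decimal places: 5.7781 → 4 decimal places, 2.91 → 2 decimal places, 40.68 → 2 decimal places; limit is 2.
Rounded to 2 decimal places: 49.37 °C.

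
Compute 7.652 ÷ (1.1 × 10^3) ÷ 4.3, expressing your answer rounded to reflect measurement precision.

1.6 × 10^-3

7.652 ÷ (1.1 × 10^3) ÷ 4.3 = 0.0016177589852…
Multiplication/division keeps the fewest significant figures: 7.652 → 4 s.f., 1.1 × 10^3 → 2 s.f., 4.3 → 2 s.f.; limit is 2.
Rounded to 2 significant figures: 1.6 × 10^-3.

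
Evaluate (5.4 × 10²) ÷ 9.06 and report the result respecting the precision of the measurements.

(5.4 × 10²) ÷ 9.06 = 59.6026490066…
Multiplication/division keeps the fewest significant figures: 5.4 × 10² → 2 s.f., 9.06 → 3 s.f.; limit is 2.
Rounded to 2 significant figures: 6.0 × 10¹.

6.0 × 10¹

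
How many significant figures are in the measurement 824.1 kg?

4

824.1: every digit is nonzero and significant.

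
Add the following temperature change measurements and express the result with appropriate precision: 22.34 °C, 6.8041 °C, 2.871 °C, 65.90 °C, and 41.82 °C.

139.74 °C

22.34 °C + 6.8041 °C + 2.871 °C + 65.90 °C + 41.82 °C = 139.7351 °C.
Addition/subtraction keeps the fewest decimal places: 22.34 → 2 decimal places, 6.8041 → 4 decimal places, 2.871 → 3 decimal places, 65.90 → 2 decimal places, 41.82 → 2 decimal places; limit is 2.
Rounded to 2 decimal places: 139.74 °C.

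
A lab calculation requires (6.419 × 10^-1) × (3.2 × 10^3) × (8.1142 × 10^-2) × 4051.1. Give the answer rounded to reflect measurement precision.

(6.419 × 10^-1) × (3.2 × 10^3) × (8.1142 × 10^-2) × 4051.1 = 675205.584783…
Multiplication/division keeps the fewest significant figures: 6.419 × 10^-1 → 4 s.f., 3.2 × 10^3 → 2 s.f., 8.1142 × 10^-2 → 5 s.f., 4051.1 → 5 s.f.; limit is 2.
Rounded to 2 significant figures: 6.8 × 10^5.

6.8 × 10^5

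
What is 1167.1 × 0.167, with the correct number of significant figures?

195

1167.1 × 0.167 = 194.9057
Multiplication/division keeps the fewest significant figures: 1167.1 → 5 s.f., 0.167 → 3 s.f.; limit is 3.
Rounded to 3 significant figures: 195.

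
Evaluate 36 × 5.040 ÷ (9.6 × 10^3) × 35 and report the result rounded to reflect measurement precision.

0.66

36 × 5.040 ÷ (9.6 × 10^3) × 35 = 0.6615
Multiplication/division keeps the fewest significant figures: 36 → 2 s.f., 5.040 → 4 s.f., 9.6 × 10^3 → 2 s.f., 35 → 2 s.f.; limit is 2.
Rounded to 2 significant figures: 0.66.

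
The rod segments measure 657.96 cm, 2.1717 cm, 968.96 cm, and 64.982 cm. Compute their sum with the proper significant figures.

657.96 cm + 2.1717 cm + 968.96 cm + 64.982 cm = 1694.0737 cm.
Addition/subtraction keeps the fewest decimal places: 657.96 → 2 decimal places, 2.1717 → 4 decimal places, 968.96 → 2 decimal places, 64.982 → 3 decimal places; limit is 2.
Rounded to 2 decimal places: 1694.07 cm.

1694.07 cm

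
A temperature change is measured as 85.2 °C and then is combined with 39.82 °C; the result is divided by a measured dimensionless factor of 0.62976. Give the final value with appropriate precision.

85.2 °C + 39.82 °C = 125.02 °C; the sum is limited to 1 decimal place (4 s.f.).
Carrying full precision, 125.02 ÷ 0.62976 = 198.520071138… °C; 0.62976 has 5 s.f., so the result keeps min(4, 5) = 4 s.f.
Rounded to 4 significant figures: 198.5 °C.

198.5 °C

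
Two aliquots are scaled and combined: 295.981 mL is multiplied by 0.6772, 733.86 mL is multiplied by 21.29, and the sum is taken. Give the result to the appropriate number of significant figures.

295.981 × 0.6772 = 200.4383332 → 200.4 mL (4 s.f., last digit at the 10^-1 place).
733.86 × 21.29 = 15623.8794 → 1.562 × 10^4 mL (4 s.f., last digit at the 10^1 place).
Sum: 15824.3177332 mL; keep the coarser place, 10^1.
Result: 1.582 × 10^4 mL.

1.582 × 10^4 mL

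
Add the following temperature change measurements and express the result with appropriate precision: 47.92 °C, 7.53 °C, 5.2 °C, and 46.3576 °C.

107.0 °C

47.92 °C + 7.53 °C + 5.2 °C + 46.3576 °C = 107.0076 °C.
Addition/subtraction keeps the fewest decimal places: 47.92 → 2 decimal places, 7.53 → 2 decimal places, 5.2 → 1 decimal place, 46.3576 → 4 decimal places; limit is 1.
Rounded to 1 decimal place: 107.0 °C.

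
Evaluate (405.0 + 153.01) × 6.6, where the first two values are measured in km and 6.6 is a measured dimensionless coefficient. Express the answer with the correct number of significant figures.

3.7 × 10³ km

405.0 km + 153.01 km = 558.01 km; the sum is limited to 1 decimal place (4 s.f.).
Carrying full precision, 558.01 × 6.6 = 3682.866 km; 6.6 has 2 s.f., so the result keeps min(4, 2) = 2 s.f.
Rounded to 2 significant figures: 3.7 × 10³ km.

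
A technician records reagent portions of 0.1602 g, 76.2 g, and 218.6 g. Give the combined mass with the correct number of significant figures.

2.950 × 10^2 g

0.1602 g + 76.2 g + 218.6 g = 294.9602 g.
Addition/subtraction keeps the fewest decimal places: 0.1602 → 4 decimal places, 76.2 → 1 decimal place, 218.6 → 1 decimal place; limit is 1.
Rounded to 1 decimal place: 2.950 × 10^2 g.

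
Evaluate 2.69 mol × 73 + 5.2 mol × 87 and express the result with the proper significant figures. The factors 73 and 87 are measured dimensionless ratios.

2.69 × 73 = 196.37 → 2.0 × 10^2 mol (2 s.f., last digit at the 10^1 place).
5.2 × 87 = 452.4 → 4.5 × 10^2 mol (2 s.f., last digit at the 10^1 place).
Sum: 648.77 mol; keep the coarser place, 10^1.
Result: 6.5 × 10^2 mol.

6.5 × 10^2 mol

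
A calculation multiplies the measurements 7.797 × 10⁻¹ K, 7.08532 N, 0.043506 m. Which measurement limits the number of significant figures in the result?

7.797 × 10⁻¹ K → 4 s.f.; 7.08532 N → 6 s.f.; 0.043506 m → 5 s.f.
The fewest is 4 significant figures, from 7.797 × 10⁻¹ K.

7.797 × 10⁻¹ K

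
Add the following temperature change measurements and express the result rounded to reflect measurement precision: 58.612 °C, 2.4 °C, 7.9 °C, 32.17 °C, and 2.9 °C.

104.0 °C

58.612 °C + 2.4 °C + 7.9 °C + 32.17 °C + 2.9 °C = 103.982 °C.
Addition/subtraction keeps the fewest decimal places: 58.612 → 3 decimal places, 2.4 → 1 decimal place, 7.9 → 1 decimal place, 32.17 → 2 decimal places, 2.9 → 1 decimal place; limit is 1.
Rounded to 1 decimal place: 104.0 °C.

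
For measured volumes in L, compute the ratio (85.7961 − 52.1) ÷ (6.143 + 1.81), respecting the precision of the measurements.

4.24

85.7961 − 52.1 = 33.6961, limited to 1 d.p. → 3 s.f.; 6.143 + 1.81 = 7.953, limited to 2 d.p. → 3 s.f.
Carrying full precision, 33.6961 ÷ 7.953 = 4.23690431284…; keep min(3, 3) = 3 s.f.
Rounded to 3 significant figures: 4.24.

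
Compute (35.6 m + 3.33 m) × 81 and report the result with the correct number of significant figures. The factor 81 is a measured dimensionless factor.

3.2 × 10³ m

35.6 m + 3.33 m = 38.93 m; the sum is limited to 1 decimal place (3 s.f.).
Carrying full precision, 38.93 × 81 = 3153.33 m; 81 has 2 s.f., so the result keeps min(3, 2) = 2 s.f.
Rounded to 2 significant figures: 3.2 × 10³ m.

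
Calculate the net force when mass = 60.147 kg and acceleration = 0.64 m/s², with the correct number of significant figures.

38 N

net force = 60.147 kg × 0.64 m/s² = 38.49408 N.
60.147 has 5 significant figures; 0.64 has 2.
Division/multiplication keeps the fewest: 2 significant figures.
Rounded: 38 N.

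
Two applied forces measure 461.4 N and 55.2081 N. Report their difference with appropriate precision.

461.4 N − 55.2081 N = 406.1919 N.
Addition/subtraction keeps the fewest decimal places: 461.4 → 1 decimal place, 55.2081 → 4 decimal places; limit is 1.
Rounded to 1 decimal place: 406.2 N.

406.2 N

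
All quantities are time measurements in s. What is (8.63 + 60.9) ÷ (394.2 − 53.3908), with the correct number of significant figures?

0.204

8.63 + 60.9 = 69.53, limited to 1 d.p. → 3 s.f.; 394.2 − 53.3908 = 340.8092, limited to 1 d.p. → 4 s.f.
Carrying full precision, 69.53 ÷ 340.8092 = 0.204014445619…; keep min(3, 4) = 3 s.f.
Rounded to 3 significant figures: 0.204.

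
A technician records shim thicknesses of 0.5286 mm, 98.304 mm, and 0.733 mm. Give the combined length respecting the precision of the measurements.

0.5286 mm + 98.304 mm + 0.733 mm = 99.5656 mm.
Addition/subtraction keeps the fewest decimal places: 0.5286 → 4 decimal places, 98.304 → 3 decimal places, 0.733 → 3 decimal places; limit is 3.
Rounded to 3 decimal places: 99.566 mm.

99.566 mm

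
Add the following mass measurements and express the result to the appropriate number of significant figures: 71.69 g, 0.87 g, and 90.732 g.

163.29 g

71.69 g + 0.87 g + 90.732 g = 163.292 g.
Addition/subtraction keeps the fewest decimal places: 71.69 → 2 decimal places, 0.87 → 2 decimal places, 90.732 → 3 decimal places; limit is 2.
Rounded to 2 decimal places: 163.29 g.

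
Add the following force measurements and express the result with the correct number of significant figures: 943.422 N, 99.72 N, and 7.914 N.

1051.06 N

943.422 N + 99.72 N + 7.914 N = 1051.056 N.
Addition/subtraction keeps the fewest decimal places: 943.422 → 3 decimal places, 99.72 → 2 decimal places, 7.914 → 3 decimal places; limit is 2.
Rounded to 2 decimal places: 1051.06 N.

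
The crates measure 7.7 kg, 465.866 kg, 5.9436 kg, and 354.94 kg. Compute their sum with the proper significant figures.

7.7 kg + 465.866 kg + 5.9436 kg + 354.94 kg = 834.4496 kg.
Addition/subtraction keeps the fewest decimal places: 7.7 → 1 decimal place, 465.866 → 3 decimal places, 5.9436 → 4 decimal places, 354.94 → 2 decimal places; limit is 1.
Rounded to 1 decimal place: 834.4 kg.

834.4 kg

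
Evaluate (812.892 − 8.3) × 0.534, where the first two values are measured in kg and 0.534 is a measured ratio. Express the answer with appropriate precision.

812.892 kg − 8.3 kg = 804.592 kg; the difference is limited to 1 decimal place (4 s.f.).
Carrying full precision, 804.592 × 0.534 = 429.652128 kg; 0.534 has 3 s.f., so the result keeps min(4, 3) = 3 s.f.
Rounded to 3 significant figures: 430. kg.

430. kg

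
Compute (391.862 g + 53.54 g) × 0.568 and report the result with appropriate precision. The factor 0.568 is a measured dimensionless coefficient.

391.862 g + 53.54 g = 445.402 g; the sum is limited to 2 decimal places (5 s.f.).
Carrying full precision, 445.402 × 0.568 = 252.988336 g; 0.568 has 3 s.f., so the result keeps min(5, 3) = 3 s.f.
Rounded to 3 significant figures: 253 g.

253 g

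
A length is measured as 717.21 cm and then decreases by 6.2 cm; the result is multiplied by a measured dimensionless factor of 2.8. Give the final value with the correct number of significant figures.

717.21 cm − 6.2 cm = 711.01 cm; the difference is limited to 1 decimal place (4 s.f.).
Carrying full precision, 711.01 × 2.8 = 1990.828 cm; 2.8 has 2 s.f., so the result keeps min(4, 2) = 2 s.f.
Rounded to 2 significant figures: 2.0 × 10^3 cm.

2.0 × 10^3 cm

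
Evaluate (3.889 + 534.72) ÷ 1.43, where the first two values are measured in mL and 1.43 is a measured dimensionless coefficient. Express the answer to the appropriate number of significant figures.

3.889 mL + 534.72 mL = 538.609 mL; the sum is limited to 2 decimal places (5 s.f.).
Carrying full precision, 538.609 ÷ 1.43 = 376.64965035… mL; 1.43 has 3 s.f., so the result keeps min(5, 3) = 3 s.f.
Rounded to 3 significant figures: 377 mL.

377 mL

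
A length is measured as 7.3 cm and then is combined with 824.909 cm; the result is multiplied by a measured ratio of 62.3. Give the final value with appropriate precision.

7.3 cm + 824.909 cm = 832.209 cm; the sum is limited to 1 decimal place (4 s.f.).
Carrying full precision, 832.209 × 62.3 = 51846.6207 cm; 62.3 has 3 s.f., so the result keeps min(4, 3) = 3 s.f.
Rounded to 3 significant figures: 5.18 × 10^4 cm.

5.18 × 10^4 cm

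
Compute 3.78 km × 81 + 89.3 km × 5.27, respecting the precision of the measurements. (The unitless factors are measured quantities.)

7.8 × 10² km

3.78 × 81 = 306.18 → 3.1 × 10² km (2 s.f., last digit at the 10^1 place).
89.3 × 5.27 = 470.611 → 471 km (3 s.f., last digit at the 10^0 place).
Sum: 776.791 km; keep the coarser place, 10^1.
Result: 7.8 × 10² km.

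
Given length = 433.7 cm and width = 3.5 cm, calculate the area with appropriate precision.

area = 433.7 cm × 3.5 cm = 1517.95 cm².
433.7 has 4 significant figures; 3.5 has 2.
Division/multiplication keeps the fewest: 2 significant figures.
Rounded: 1.5 × 10³ cm².

1.5 × 10³ cm²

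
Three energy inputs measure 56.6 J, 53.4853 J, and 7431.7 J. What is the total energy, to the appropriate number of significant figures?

56.6 J + 53.4853 J + 7431.7 J = 7541.7853 J.
Addition/subtraction keeps the fewest decimal places: 56.6 → 1 decimal place, 53.4853 → 4 decimal places, 7431.7 → 1 decimal place; limit is 1.
Rounded to 1 decimal place: 7541.8 J.

7541.8 J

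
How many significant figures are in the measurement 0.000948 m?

0.000948: leading zeros are not significant.

3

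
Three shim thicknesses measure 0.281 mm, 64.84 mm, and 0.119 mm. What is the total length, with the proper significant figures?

0.281 mm + 64.84 mm + 0.119 mm = 65.240 mm.
Addition/subtraction keeps the fewest decimal places: 0.281 → 3 decimal places, 64.84 → 2 decimal places, 0.119 → 3 decimal places; limit is 2.
Rounded to 2 decimal places: 65.24 mm.

65.24 mm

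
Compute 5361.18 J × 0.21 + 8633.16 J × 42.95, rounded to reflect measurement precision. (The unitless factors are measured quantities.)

5361.18 × 0.21 = 1125.8478 → 1.1 × 10^3 J (2 s.f., last digit at the 10^2 place).
8633.16 × 42.95 = 370794.222 → 3.708 × 10^5 J (4 s.f., last digit at the 10^2 place).
Sum: 371920.0698 J; keep the coarser place, 10^2.
Result: 3.719 × 10^5 J.

3.719 × 10^5 J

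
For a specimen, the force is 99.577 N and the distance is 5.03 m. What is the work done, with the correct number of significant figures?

501 J

work done = 99.577 N × 5.03 m = 500.87231 J.
99.577 has 5 significant figures; 5.03 has 3.
Division/multiplication keeps the fewest: 3 significant figures.
Rounded: 501 J.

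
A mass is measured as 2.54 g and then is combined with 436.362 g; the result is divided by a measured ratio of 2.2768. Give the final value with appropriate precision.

2.54 g + 436.362 g = 438.902 g; the sum is limited to 2 decimal places (5 s.f.).
Carrying full precision, 438.902 ÷ 2.2768 = 192.771433591… g; 2.2768 has 5 s.f., so the result keeps min(5, 5) = 5 s.f.
Rounded to 5 significant figures: 192.77 g.

192.77 g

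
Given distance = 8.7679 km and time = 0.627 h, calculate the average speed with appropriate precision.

average speed = 8.7679 km ÷ 0.627 h = 13.983891547… km/h.
8.7679 has 5 significant figures; 0.627 has 3.
Division/multiplication keeps the fewest: 3 significant figures.
Rounded: 14.0 km/h.

14.0 km/h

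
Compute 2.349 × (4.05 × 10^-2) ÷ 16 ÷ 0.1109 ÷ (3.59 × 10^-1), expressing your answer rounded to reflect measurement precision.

0.15

2.349 × (4.05 × 10^-2) ÷ 16 ÷ 0.1109 ÷ (3.59 × 10^-1) = 0.149345472972…
Multiplication/division keeps the fewest significant figures: 2.349 → 4 s.f., 4.05 × 10^-2 → 3 s.f., 16 → 2 s.f., 0.1109 → 4 s.f., 3.59 × 10^-1 → 3 s.f.; limit is 2.
Rounded to 2 significant figures: 0.15.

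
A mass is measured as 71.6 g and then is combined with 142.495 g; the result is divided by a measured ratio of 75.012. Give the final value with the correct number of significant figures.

2.854 g

71.6 g + 142.495 g = 214.095 g; the sum is limited to 1 decimal place (4 s.f.).
Carrying full precision, 214.095 ÷ 75.012 = 2.85414333707… g; 75.012 has 5 s.f., so the result keeps min(4, 5) = 4 s.f.
Rounded to 4 significant figures: 2.854 g.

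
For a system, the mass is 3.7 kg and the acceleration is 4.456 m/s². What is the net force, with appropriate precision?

16 N

net force = 3.7 kg × 4.456 m/s² = 16.4872 N.
3.7 has 2 significant figures; 4.456 has 4.
Division/multiplication keeps the fewest: 2 significant figures.
Rounded: 16 N.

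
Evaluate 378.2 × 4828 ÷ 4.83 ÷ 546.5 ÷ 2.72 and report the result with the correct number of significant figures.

378.2 × 4828 ÷ 4.83 ÷ 546.5 ÷ 2.72 = 254.321212156…
Multiplication/division keeps the fewest significant figures: 378.2 → 4 s.f., 4828 → 4 s.f., 4.83 → 3 s.f., 546.5 → 4 s.f., 2.72 → 3 s.f.; limit is 3.
Rounded to 3 significant figures: 2.54 × 10^2.

2.54 × 10^2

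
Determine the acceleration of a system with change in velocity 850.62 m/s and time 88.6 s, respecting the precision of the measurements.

9.60 m/s²

acceleration = 850.62 m/s ÷ 88.6 s = 9.6006772009… m/s².
850.62 has 5 significant figures; 88.6 has 3.
Division/multiplication keeps the fewest: 3 significant figures.
Rounded: 9.60 m/s².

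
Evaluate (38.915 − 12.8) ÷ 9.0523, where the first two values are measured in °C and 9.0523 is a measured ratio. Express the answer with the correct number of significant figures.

2.88 °C

38.915 °C − 12.8 °C = 26.115 °C; the difference is limited to 1 decimal place (3 s.f.).
Carrying full precision, 26.115 ÷ 9.0523 = 2.88490217956… °C; 9.0523 has 5 s.f., so the result keeps min(3, 5) = 3 s.f.
Rounded to 3 significant figures: 2.88 °C.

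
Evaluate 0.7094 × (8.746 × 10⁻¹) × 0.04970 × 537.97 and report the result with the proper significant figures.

16.59

0.7094 × (8.746 × 10⁻¹) × 0.04970 × 537.97 = 16.588805062…
Multiplication/division keeps the fewest significant figures: 0.7094 → 4 s.f., 8.746 × 10⁻¹ → 4 s.f., 0.04970 → 4 s.f., 537.97 → 5 s.f.; limit is 4.
Rounded to 4 significant figures: 16.59.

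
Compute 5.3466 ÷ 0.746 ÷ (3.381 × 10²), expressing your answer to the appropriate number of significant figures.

5.3466 ÷ 0.746 ÷ (3.381 × 10²) = 0.0211979418181…
Multiplication/division keeps the fewest significant figures: 5.3466 → 5 s.f., 0.746 → 3 s.f., 3.381 × 10² → 4 s.f.; limit is 3.
Rounded to 3 significant figures: 0.0212.

0.0212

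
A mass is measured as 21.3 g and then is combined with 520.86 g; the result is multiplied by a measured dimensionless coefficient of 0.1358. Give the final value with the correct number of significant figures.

21.3 g + 520.86 g = 542.16 g; the sum is limited to 1 decimal place (4 s.f.).
Carrying full precision, 542.16 × 0.1358 = 73.625328 g; 0.1358 has 4 s.f., so the result keeps min(4, 4) = 4 s.f.
Rounded to 4 significant figures: 73.63 g.

73.63 g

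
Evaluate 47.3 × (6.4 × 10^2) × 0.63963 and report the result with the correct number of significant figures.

1.9 × 10^4

47.3 × (6.4 × 10^2) × 0.63963 = 19362.87936
Multiplication/division keeps the fewest significant figures: 47.3 → 3 s.f., 6.4 × 10^2 → 2 s.f., 0.63963 → 5 s.f.; limit is 2.
Rounded to 2 significant figures: 1.9 × 10^4.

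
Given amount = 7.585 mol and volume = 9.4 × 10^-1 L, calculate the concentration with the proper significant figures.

concentration = 7.585 mol ÷ 9.4 × 10^-1 L = 8.06914893617… mol/L.
7.585 has 4 significant figures; 9.4 × 10^-1 has 2.
Division/multiplication keeps the fewest: 2 significant figures.
Rounded: 8.1 mol/L.

8.1 mol/L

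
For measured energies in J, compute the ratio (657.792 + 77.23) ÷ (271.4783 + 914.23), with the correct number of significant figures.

0.61990

657.792 + 77.23 = 735.022, limited to 2 d.p. → 5 s.f.; 271.4783 + 914.23 = 1185.7083, limited to 2 d.p. → 6 s.f.
Carrying full precision, 735.022 ÷ 1185.7083 = 0.61990120167…; keep min(5, 6) = 5 s.f.
Rounded to 5 significant figures: 0.61990.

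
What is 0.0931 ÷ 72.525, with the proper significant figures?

0.0931 ÷ 72.525 = 0.00128369527749…
Multiplication/division keeps the fewest significant figures: 0.0931 → 3 s.f., 72.525 → 5 s.f.; limit is 3.
Rounded to 3 significant figures: 0.00128.

0.00128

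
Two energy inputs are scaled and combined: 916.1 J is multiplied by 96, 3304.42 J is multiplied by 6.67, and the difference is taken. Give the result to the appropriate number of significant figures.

6.6 × 10⁴ J

916.1 × 96 = 87945.6 → 8.8 × 10⁴ J (2 s.f., last digit at the 10^3 place).
3304.42 × 6.67 = 22040.4814 → 2.20 × 10⁴ J (3 s.f., last digit at the 10^2 place).
Difference: 65905.1186 J; keep the coarser place, 10^3.
Result: 6.6 × 10⁴ J.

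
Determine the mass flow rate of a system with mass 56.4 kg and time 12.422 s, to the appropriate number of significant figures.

mass flow rate = 56.4 kg ÷ 12.422 s = 4.54033166962… kg/s.
56.4 has 3 significant figures; 12.422 has 5.
Division/multiplication keeps the fewest: 3 significant figures.
Rounded: 4.54 kg/s.

4.54 kg/s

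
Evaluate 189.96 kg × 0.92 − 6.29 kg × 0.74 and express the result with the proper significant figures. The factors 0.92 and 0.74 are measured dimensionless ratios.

1.7 × 10² kg

189.96 × 0.92 = 174.7632 → 1.7 × 10² kg (2 s.f., last digit at the 10^1 place).
6.29 × 0.74 = 4.6546 → 4.7 kg (2 s.f., last digit at the 10^-1 place).
Difference: 170.1086 kg; keep the coarser place, 10^1.
Result: 1.7 × 10² kg.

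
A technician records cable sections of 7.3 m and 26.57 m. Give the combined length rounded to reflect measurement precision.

7.3 m + 26.57 m = 33.87 m.
Addition/subtraction keeps the fewest decimal places: 7.3 → 1 decimal place, 26.57 → 2 decimal places; limit is 1.
Rounded to 1 decimal place: 33.9 m.

33.9 m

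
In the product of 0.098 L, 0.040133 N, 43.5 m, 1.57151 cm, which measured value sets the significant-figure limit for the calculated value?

0.098 L

0.098 L → 2 s.f.; 0.040133 N → 5 s.f.; 43.5 m → 3 s.f.; 1.57151 cm → 6 s.f.
The fewest is 2 significant figures, from 0.098 L.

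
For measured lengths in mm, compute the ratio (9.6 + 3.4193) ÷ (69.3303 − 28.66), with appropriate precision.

3.20 × 10^-1

9.6 + 3.4193 = 13.0193, limited to 1 d.p. → 3 s.f.; 69.3303 − 28.66 = 40.6703, limited to 2 d.p. → 4 s.f.
Carrying full precision, 13.0193 ÷ 40.6703 = 0.320118120594…; keep min(3, 4) = 3 s.f.
Rounded to 3 significant figures: 3.20 × 10^-1.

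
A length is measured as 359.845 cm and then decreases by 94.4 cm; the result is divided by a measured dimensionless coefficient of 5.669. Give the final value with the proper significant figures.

359.845 cm − 94.4 cm = 265.445 cm; the difference is limited to 1 decimal place (4 s.f.).
Carrying full precision, 265.445 ÷ 5.669 = 46.8239548421… cm; 5.669 has 4 s.f., so the result keeps min(4, 4) = 4 s.f.
Rounded to 4 significant figures: 46.82 cm.

46.82 cm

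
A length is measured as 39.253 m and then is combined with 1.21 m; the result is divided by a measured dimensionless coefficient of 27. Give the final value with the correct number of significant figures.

1.5 m

39.253 m + 1.21 m = 40.463 m; the sum is limited to 2 decimal places (4 s.f.).
Carrying full precision, 40.463 ÷ 27 = 1.49862962963… m; 27 has 2 s.f., so the result keeps min(4, 2) = 2 s.f.
Rounded to 2 significant figures: 1.5 m.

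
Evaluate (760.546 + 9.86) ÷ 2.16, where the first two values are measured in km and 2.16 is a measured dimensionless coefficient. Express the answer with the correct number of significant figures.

357 km

760.546 km + 9.86 km = 770.406 km; the sum is limited to 2 decimal places (5 s.f.).
Carrying full precision, 770.406 ÷ 2.16 = 356.669444444… km; 2.16 has 3 s.f., so the result keeps min(5, 3) = 3 s.f.
Rounded to 3 significant figures: 357 km.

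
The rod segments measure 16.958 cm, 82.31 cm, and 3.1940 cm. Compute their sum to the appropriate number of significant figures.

16.958 cm + 82.31 cm + 3.1940 cm = 102.4620 cm.
Addition/subtraction keeps the fewest decimal places: 16.958 → 3 decimal places, 82.31 → 2 decimal places, 3.1940 → 4 decimal places; limit is 2.
Rounded to 2 decimal places: 102.46 cm.

102.46 cm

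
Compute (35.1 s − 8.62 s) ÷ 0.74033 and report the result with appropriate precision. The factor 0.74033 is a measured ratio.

35.1 s − 8.62 s = 26.48 s; the difference is limited to 1 decimal place (3 s.f.).
Carrying full precision, 26.48 ÷ 0.74033 = 35.7678332635… s; 0.74033 has 5 s.f., so the result keeps min(3, 5) = 3 s.f.
Rounded to 3 significant figures: 35.8 s.

35.8 s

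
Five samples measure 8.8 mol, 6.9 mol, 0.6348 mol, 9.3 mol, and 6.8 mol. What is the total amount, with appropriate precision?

32.4 mol

8.8 mol + 6.9 mol + 0.6348 mol + 9.3 mol + 6.8 mol = 32.4348 mol.
Addition/subtraction keeps the fewest decimal places: 8.8 → 1 decimal place, 6.9 → 1 decimal place, 0.6348 → 4 decimal places, 9.3 → 1 decimal place, 6.8 → 1 decimal place; limit is 1.
Rounded to 1 decimal place: 32.4 mol.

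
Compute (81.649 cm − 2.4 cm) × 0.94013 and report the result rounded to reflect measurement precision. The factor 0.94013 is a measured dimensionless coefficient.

81.649 cm − 2.4 cm = 79.249 cm; the difference is limited to 1 decimal place (3 s.f.).
Carrying full precision, 79.249 × 0.94013 = 74.50436237 cm; 0.94013 has 5 s.f., so the result keeps min(3, 5) = 3 s.f.
Rounded to 3 significant figures: 74.5 cm.

74.5 cm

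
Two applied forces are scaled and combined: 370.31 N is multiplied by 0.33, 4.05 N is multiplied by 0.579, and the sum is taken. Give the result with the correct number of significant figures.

1.2 × 10² N

370.31 × 0.33 = 122.2023 → 1.2 × 10² N (2 s.f., last digit at the 10^1 place).
4.05 × 0.579 = 2.34495 → 2.34 N (3 s.f., last digit at the 10^-2 place).
Sum: 124.54725 N; keep the coarser place, 10^1.
Result: 1.2 × 10² N.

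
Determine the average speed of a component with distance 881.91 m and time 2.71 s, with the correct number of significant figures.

average speed = 881.91 m ÷ 2.71 s = 325.42804428… m/s.
881.91 has 5 significant figures; 2.71 has 3.
Division/multiplication keeps the fewest: 3 significant figures.
Rounded: 325 m/s.

325 m/s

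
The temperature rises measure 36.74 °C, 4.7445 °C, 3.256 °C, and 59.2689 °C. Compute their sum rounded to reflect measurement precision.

104.01 °C

36.74 °C + 4.7445 °C + 3.256 °C + 59.2689 °C = 104.0094 °C.
Addition/subtraction keeps the fewest decimal places: 36.74 → 2 decimal places, 4.7445 → 4 decimal places, 3.256 → 3 decimal places, 59.2689 → 4 decimal places; limit is 2.
Rounded to 2 decimal places: 104.01 °C.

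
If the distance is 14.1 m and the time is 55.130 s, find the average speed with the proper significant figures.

0.256 m/s

average speed = 14.1 m ÷ 55.130 s = 0.25575911482… m/s.
14.1 has 3 significant figures; 55.130 has 5.
Division/multiplication keeps the fewest: 3 significant figures.
Rounded: 0.256 m/s.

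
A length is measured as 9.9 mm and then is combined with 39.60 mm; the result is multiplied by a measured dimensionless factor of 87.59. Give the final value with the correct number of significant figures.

9.9 mm + 39.60 mm = 49.50 mm; the sum is limited to 1 decimal place (3 s.f.).
Carrying full precision, 49.50 × 87.59 = 4335.705 mm; 87.59 has 4 s.f., so the result keeps min(3, 4) = 3 s.f.
Rounded to 3 significant figures: 4.34 × 10^3 mm.

4.34 × 10^3 mm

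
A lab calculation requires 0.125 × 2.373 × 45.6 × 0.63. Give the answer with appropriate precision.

0.125 × 2.373 × 45.6 × 0.63 = 8.521443
Multiplication/division keeps the fewest significant figures: 0.125 → 3 s.f., 2.373 → 4 s.f., 45.6 → 3 s.f., 0.63 → 2 s.f.; limit is 2.
Rounded to 2 significant figures: 8.5.

8.5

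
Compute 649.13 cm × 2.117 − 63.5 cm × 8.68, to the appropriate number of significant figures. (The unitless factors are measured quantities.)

649.13 × 2.117 = 1374.20821 → 1374 cm (4 s.f., last digit at the 10^0 place).
63.5 × 8.68 = 551.18 → 551 cm (3 s.f., last digit at the 10^0 place).
Difference: 823.02821 cm; keep the coarser place, 10^0.
Result: 823 cm.

823 cm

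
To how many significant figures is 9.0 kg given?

9.0: trailing zeros after a decimal point are significant.

2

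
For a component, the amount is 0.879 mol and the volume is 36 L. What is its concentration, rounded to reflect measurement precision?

concentration = 0.879 mol ÷ 36 L = 0.0244166666667… mol/L.
0.879 has 3 significant figures; 36 has 2.
Division/multiplication keeps the fewest: 2 significant figures.
Rounded: 0.024 mol/L.

0.024 mol/L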